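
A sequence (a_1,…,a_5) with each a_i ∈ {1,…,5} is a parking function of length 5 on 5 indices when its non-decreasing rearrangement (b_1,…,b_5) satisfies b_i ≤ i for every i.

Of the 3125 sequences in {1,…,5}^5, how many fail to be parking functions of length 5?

Count = 1·6^4 = 1×1296 = 1296
E.g. (4,1,4,5,4) → sorted (1,4,4,4,5): b_2=4>2, not a PF.
Total 3125; non-PF = 3125−1296 = 1829

1829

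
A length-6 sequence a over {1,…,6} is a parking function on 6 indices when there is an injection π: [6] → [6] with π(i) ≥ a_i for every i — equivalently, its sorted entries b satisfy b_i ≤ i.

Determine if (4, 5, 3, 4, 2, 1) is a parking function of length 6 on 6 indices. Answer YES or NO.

YES

Sorted: b = (1, 2, 3, 4, 4, 5).
  b_1=1 ≤ 1
  b_2=2 ≤ 2
  b_3=3 ≤ 3
  b_4=4 ≤ 4
  b_5=4 ≤ 5
  b_6=5 ≤ 6
All bounds hold ⇒ YES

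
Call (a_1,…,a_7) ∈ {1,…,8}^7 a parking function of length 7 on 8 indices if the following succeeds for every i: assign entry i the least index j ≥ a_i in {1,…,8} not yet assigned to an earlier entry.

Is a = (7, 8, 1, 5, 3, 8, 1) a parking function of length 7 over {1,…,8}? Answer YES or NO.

NO

Sorted: b = (1, 1, 3, 5, 7, 8, 8).
  b_1=1 ≤ 2
  b_2=1 ≤ 3
  b_3=3 ≤ 4
  b_4=5 ≤ 5
  b_5=7 > 6
  fails at i=5 ⇒ NO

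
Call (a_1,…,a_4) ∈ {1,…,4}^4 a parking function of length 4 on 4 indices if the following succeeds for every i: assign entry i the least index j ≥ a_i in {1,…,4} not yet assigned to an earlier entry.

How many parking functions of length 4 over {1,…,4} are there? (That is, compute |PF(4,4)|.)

|PF| = (5−4)·5^(4−1) = 1×125 = 125
Example (2,4,1,2) → sorted (1,2,2,4): b_i ≤ i ∀i, a PF.

125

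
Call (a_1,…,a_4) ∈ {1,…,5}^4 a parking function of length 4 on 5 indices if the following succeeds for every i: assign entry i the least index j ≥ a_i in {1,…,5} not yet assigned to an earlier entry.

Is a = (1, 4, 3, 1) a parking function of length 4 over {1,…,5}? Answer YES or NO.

Order a: b = (1, 1, 3, 4).
  b_1=1 ≤ 2
  b_2=1 ≤ 3
  b_3=3 ≤ 4
  b_4=4 ≤ 5
All bounds hold ⇒ YES

YES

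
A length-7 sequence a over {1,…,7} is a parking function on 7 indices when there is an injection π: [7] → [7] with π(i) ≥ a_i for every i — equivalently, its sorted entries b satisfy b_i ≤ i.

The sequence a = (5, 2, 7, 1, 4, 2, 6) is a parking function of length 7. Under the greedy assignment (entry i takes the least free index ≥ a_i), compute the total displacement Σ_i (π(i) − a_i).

Σπ = 7·8/2 = 28 (π permutes [7]); Σa = 5+2+7+1+4+2+6 = 27; disp = 28−27 = 1.

1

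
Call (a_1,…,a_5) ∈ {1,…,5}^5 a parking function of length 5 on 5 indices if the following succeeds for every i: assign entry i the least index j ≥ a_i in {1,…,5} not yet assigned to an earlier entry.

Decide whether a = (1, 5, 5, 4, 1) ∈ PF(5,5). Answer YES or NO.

NO

Order a: b = (1, 1, 4, 5, 5).
  b_1=1 ≤ 1
  b_2=1 ≤ 2
  b_3=4 > 3
  fails at i=3 ⇒ NO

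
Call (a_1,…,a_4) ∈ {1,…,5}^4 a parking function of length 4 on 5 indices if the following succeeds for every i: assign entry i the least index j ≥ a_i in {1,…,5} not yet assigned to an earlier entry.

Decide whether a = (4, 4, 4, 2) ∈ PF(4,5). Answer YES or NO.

Rearranged: b = (2, 4, 4, 4).
  b_1=2 ≤ 2
  b_2=4 > 3
  fails at i=2 ⇒ NO

NO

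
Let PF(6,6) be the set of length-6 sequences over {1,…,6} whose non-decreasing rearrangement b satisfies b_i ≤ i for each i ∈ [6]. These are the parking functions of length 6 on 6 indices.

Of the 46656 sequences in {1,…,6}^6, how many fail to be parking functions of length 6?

|PF| = 1·7^5 = 1 · 16807 = 16807 (Konheim–Weiss)
One tuple (6,4,5,5,3,5) → sorted (3,4,5,5,5,6): b_1=3>1, not a PF.
Total 46656; non-PF = 46656−16807 = 29849

29849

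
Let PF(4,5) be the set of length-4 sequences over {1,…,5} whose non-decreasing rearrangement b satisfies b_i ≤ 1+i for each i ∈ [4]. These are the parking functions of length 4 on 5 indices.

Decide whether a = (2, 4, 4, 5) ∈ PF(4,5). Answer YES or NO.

NO

Sorted: b = (2, 4, 4, 5).
  b_1=2 ≤ 2
  b_2=4 > 3
  fails at i=2 ⇒ NO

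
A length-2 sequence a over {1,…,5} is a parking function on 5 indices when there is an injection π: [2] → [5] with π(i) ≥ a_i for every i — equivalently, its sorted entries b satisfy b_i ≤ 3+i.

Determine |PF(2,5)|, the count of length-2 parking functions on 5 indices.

Count = (5+1−2)·(5+1)^{2−1} = 4×6 = 24 (Konheim–Weiss)
Check (4,2) → sorted (2,4): b_i ≤ 3+i ∀i, a PF.

24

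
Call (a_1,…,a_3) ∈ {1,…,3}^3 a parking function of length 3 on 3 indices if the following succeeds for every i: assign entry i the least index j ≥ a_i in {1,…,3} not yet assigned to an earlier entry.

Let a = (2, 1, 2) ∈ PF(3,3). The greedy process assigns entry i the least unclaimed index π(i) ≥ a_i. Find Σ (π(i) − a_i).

1

Σπ = 3·4/2 = 6 (π permutes [3]); Σa = 2+1+2 = 5; disp = 6−5 = 1.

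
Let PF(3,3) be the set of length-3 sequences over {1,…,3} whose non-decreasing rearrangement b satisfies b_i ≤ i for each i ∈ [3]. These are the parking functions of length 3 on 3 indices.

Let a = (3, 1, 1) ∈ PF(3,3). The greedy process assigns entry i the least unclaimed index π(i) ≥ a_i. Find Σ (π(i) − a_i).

Σπ = 6 ({1..3} each once); Σa = 3+1+1 = 5; disp = 6−5 = 1.

1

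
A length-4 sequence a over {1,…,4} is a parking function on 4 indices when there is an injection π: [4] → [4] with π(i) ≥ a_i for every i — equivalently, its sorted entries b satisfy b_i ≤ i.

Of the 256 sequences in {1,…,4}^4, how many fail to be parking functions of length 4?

|PF| = (5−4)·5^(4−1) = 1×125 = 125 [KW]
E.g. (2,1,4,4) → sorted (1,2,4,4): b_3=4>3, not a PF.
Total 256; non-PF = 256−125 = 131

131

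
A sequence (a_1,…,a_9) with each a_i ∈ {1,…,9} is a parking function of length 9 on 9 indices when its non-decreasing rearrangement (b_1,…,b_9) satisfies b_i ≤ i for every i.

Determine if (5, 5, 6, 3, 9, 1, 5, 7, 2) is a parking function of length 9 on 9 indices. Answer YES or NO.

NO

Sorted: b = (1, 2, 3, 5, 5, 5, 6, 7, 9).
  b_1=1 ≤ 1
  b_2=2 ≤ 2
  b_3=3 ≤ 3
  b_4=5 > 4
  fails at i=4 ⇒ NO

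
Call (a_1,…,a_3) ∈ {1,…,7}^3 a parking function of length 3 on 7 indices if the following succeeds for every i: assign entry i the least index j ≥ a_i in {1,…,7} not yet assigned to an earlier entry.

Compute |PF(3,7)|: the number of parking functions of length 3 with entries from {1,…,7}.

|PF(3,7)| = (8−3)·8^(3−1) = 5·64 = 320 (Pollak)
Example (7,4,6) → sorted (4,6,7): b_i ≤ 4+i ∀i, a PF.

320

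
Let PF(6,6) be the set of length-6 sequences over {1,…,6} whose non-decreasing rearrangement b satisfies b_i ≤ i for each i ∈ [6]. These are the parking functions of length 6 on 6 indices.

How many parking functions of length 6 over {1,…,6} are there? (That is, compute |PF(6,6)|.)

|PF| = (6−6+1)·(6+1)^(6−1) = 1 · 16807 = 16807 (Konheim–Weiss)
Example (4,3,6,2,2,1) → sorted (1,2,2,3,4,6): b_i ≤ i ∀i, a PF.

16807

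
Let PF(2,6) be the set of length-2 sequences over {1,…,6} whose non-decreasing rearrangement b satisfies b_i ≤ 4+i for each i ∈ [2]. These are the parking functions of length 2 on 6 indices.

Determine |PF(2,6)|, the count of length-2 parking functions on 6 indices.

|PF(2,6)| = (6−2+1)·(6+1)^(2−1) = 5·7 = 35
Example (3,3) → sorted (3,3): b_i ≤ 4+i ∀i, a PF.

35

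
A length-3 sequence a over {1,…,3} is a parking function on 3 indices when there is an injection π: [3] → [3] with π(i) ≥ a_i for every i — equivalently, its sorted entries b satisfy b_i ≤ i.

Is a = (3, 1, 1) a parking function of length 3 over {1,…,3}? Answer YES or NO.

YES

Rearranged: b = (1, 1, 3).
  b_1=1 ≤ 1
  b_2=1 ≤ 2
  b_3=3 ≤ 3
All bounds hold ⇒ YES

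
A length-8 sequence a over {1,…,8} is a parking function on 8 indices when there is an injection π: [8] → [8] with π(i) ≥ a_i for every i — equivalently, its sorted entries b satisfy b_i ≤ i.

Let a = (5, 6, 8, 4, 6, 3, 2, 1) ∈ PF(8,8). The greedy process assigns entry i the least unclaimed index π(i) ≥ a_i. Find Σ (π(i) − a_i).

1

Σπ = 36 ({1..8} each once); Σa = 5+6+8+4+6+3+2+1 = 35; disp = 36−35 = 1.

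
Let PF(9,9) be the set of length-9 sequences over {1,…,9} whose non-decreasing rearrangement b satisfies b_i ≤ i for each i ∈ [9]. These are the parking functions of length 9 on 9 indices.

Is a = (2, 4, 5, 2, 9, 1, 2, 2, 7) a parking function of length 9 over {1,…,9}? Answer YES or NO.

YES

Sorted: b = (1, 2, 2, 2, 2, 4, 5, 7, 9).
  b_1=1 ≤ 1
  b_2=2 ≤ 2
  b_3=2 ≤ 3
  b_4=2 ≤ 4
  b_5=2 ≤ 5
  b_6=4 ≤ 6
  b_7=5 ≤ 7
  b_8=7 ≤ 8
  b_9=9 ≤ 9
All bounds hold ⇒ YES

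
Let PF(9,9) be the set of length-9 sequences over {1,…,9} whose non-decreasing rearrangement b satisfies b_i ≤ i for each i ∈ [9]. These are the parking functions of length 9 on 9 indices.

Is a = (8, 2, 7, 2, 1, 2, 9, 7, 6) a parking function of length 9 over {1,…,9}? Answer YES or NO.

Rearranged: b = (1, 2, 2, 2, 6, 7, 7, 8, 9).
  b_1=1 ≤ 1
  b_2=2 ≤ 2
  b_3=2 ≤ 3
  b_4=2 ≤ 4
  b_5=6 > 5
  fails at i=5 ⇒ NO

NO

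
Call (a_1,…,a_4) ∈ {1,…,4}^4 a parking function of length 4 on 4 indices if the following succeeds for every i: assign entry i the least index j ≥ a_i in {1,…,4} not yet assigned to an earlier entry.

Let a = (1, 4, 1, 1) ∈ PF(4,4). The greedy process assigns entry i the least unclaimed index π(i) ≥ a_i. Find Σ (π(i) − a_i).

Σπ = 10 ({1..4} each once); Σa = 1+4+1+1 = 7; disp = 10−7 = 3.

3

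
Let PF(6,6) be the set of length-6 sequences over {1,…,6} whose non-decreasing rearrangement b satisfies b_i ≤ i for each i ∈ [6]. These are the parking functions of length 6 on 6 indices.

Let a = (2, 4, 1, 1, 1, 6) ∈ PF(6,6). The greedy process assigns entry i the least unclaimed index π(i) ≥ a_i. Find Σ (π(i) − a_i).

6

Σπ = 21 ({1..6} each once); Σa = 2+4+1+1+1+6 = 15; disp = 21−15 = 6.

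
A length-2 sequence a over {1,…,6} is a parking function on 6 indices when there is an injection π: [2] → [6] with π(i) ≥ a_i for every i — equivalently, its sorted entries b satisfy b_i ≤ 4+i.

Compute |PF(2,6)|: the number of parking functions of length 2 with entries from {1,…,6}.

|PF| = (6+1−2)·(6+1)^{2−1} = 5·7 = 35 [KW]
E.g. (4,6) → sorted (4,6): b_i ≤ 4+i ∀i, a PF.

35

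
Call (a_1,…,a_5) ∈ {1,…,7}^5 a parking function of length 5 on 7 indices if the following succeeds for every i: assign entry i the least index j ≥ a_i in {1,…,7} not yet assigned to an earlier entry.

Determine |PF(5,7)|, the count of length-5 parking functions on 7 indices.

12288

Count = 3·8^4 = 3 · 4096 = 12288 (Pollak)
Check (2,6,4,1,7) → sorted (1,2,4,6,7): b_i ≤ 2+i ∀i, a PF.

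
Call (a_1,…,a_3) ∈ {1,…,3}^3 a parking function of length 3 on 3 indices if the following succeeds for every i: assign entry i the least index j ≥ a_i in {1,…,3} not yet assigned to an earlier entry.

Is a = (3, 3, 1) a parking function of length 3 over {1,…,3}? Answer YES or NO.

NO

Order a: b = (1, 3, 3).
  b_1=1 ≤ 1
  b_2=3 > 2
  fails at i=2 ⇒ NO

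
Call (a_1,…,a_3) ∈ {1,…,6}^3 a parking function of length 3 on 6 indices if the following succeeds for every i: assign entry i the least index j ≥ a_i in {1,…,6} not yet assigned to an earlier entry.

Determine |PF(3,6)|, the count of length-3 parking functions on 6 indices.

|PF| = (6−3+1)·(6+1)^(3−1) = 4 · 49 = 196 [KW]
E.g. (1,5,2) → sorted (1,2,5): b_i ≤ 3+i ∀i, a PF.

196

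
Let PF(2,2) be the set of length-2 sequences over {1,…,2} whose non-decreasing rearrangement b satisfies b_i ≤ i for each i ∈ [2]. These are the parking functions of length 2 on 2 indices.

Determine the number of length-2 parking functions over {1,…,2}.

#PF = (2+1−2)·(2+1)^{2−1} = 1·3 = 3
Check (1,1) → sorted (1,1): b_i ≤ i ∀i, a PF.

3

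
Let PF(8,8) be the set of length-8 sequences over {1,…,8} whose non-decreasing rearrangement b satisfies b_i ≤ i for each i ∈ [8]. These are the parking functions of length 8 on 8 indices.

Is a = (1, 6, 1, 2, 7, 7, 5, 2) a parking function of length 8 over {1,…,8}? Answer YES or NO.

Order a: b = (1, 1, 2, 2, 5, 6, 7, 7).
  b_1=1 ≤ 1
  b_2=1 ≤ 2
  b_3=2 ≤ 3
  b_4=2 ≤ 4
  b_5=5 ≤ 5
  b_6=6 ≤ 6
  b_7=7 ≤ 7
  b_8=7 ≤ 8
All bounds hold ⇒ YES

YES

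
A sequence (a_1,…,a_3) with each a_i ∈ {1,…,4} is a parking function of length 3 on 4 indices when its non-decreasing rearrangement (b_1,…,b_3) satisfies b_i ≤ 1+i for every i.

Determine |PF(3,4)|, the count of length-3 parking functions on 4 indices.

|PF| = (5−3)·5^(3−1) = 2 · 25 = 50 (Konheim–Weiss)
Check (1,3,2) → sorted (1,2,3): b_i ≤ 1+i ∀i, a PF.

50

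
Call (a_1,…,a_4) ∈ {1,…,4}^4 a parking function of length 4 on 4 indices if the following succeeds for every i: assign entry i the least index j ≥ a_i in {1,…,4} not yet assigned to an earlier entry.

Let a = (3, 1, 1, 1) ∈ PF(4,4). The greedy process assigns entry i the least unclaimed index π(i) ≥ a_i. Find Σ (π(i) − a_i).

Σπ = 4·5/2 = 10 (π permutes [4]); Σa = 3+1+1+1 = 6; disp = 10−6 = 4.

4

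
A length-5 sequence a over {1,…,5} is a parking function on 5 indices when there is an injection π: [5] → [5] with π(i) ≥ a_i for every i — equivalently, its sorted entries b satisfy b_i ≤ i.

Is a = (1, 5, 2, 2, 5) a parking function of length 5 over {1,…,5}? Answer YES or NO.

NO

Sorted: b = (1, 2, 2, 5, 5).
  b_1=1 ≤ 1
  b_2=2 ≤ 2
  b_3=2 ≤ 3
  b_4=5 > 4
  fails at i=4 ⇒ NO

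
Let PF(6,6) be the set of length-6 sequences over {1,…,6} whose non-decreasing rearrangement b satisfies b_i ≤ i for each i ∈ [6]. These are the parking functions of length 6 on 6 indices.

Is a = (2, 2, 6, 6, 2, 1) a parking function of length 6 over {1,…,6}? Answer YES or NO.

NO

Sorted: b = (1, 2, 2, 2, 6, 6).
  b_1=1 ≤ 1
  b_2=2 ≤ 2
  b_3=2 ≤ 3
  b_4=2 ≤ 4
  b_5=6 > 5
  fails at i=5 ⇒ NO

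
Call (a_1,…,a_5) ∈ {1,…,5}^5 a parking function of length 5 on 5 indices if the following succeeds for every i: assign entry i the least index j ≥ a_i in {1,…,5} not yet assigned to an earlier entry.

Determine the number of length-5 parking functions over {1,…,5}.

Count = 1·6^4 = 1×1296 = 1296
E.g. (2,1,3,4,1) → sorted (1,1,2,3,4): b_i ≤ i ∀i, a PF.

1296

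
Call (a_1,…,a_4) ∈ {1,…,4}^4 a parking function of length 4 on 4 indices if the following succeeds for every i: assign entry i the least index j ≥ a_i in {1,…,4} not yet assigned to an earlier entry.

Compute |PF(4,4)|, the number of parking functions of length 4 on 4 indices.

#PF = (4−4+1)·(4+1)^(4−1) = 1×125 = 125
Example (2,1,2,4) → sorted (1,2,2,4): b_i ≤ i ∀i, a PF.

125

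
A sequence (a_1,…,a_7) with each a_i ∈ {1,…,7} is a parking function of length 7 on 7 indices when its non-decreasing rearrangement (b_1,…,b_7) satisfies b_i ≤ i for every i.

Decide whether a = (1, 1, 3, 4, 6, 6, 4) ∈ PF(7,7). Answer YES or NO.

YES

Sorted: b = (1, 1, 3, 4, 4, 6, 6).
  b_1=1 ≤ 1
  b_2=1 ≤ 2
  b_3=3 ≤ 3
  b_4=4 ≤ 4
  b_5=4 ≤ 5
  b_6=6 ≤ 6
  b_7=6 ≤ 7
All bounds hold ⇒ YES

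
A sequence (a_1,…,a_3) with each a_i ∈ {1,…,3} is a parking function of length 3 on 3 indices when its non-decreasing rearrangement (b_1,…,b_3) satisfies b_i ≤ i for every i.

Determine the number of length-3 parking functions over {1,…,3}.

|PF(3,3)| = (4−3)·4^(3−1) = 1×16 = 16
One tuple (2,3,1) → sorted (1,2,3): b_i ≤ i ∀i, a PF.

16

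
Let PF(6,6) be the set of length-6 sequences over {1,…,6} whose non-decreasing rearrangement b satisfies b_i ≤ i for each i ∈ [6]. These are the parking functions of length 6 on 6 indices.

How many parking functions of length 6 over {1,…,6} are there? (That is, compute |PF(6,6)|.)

16807

#PF = 1·7^5 = 1·16807 = 16807 (Pollak)
One tuple (5,1,1,3,3,6) → sorted (1,1,3,3,5,6): b_i ≤ i ∀i, a PF.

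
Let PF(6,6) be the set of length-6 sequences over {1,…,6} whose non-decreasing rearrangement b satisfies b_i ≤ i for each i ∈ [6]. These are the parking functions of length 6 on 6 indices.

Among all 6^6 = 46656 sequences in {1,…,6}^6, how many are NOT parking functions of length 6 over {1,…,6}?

29849

Count = (7−6)·7^(6−1) = 1·16807 = 16807 (Konheim–Weiss)
One tuple (6,1,1,1,3,6) → sorted (1,1,1,3,6,6): b_5=6>5, not a PF.
So 46656 − 16807 = 29849 fail.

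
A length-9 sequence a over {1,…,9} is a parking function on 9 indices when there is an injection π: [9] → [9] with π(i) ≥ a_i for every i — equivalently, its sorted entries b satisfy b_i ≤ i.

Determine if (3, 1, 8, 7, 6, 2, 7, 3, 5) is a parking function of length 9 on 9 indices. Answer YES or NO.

YES

Sorted: b = (1, 2, 3, 3, 5, 6, 7, 7, 8).
  b_1=1 ≤ 1
  b_2=2 ≤ 2
  b_3=3 ≤ 3
  b_4=3 ≤ 4
  b_5=5 ≤ 5
  b_6=6 ≤ 6
  b_7=7 ≤ 7
  b_8=7 ≤ 8
  b_9=8 ≤ 9
All bounds hold ⇒ YES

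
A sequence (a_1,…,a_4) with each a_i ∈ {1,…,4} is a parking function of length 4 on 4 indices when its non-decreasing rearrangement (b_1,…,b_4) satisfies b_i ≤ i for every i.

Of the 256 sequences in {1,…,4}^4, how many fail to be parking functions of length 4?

131

|PF(4,4)| = (4−4+1)·(4+1)^(4−1) = 1 · 125 = 125 [KW]
Check (4,4,3,4) → sorted (3,4,4,4): b_1=3>1, not a PF.
So 256 − 125 = 131 fail.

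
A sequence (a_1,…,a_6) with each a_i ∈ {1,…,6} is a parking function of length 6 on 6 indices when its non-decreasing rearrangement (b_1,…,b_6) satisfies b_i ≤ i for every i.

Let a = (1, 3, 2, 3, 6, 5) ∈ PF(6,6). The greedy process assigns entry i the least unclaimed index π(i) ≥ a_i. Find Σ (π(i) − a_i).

Σπ = 21 ({1..6} each once); Σa = 1+3+2+3+6+5 = 20; disp = 21−20 = 1.

1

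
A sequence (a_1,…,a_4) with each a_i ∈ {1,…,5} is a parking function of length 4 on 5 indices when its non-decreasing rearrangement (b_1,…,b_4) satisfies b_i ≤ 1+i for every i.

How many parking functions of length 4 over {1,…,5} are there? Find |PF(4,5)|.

432

#PF = (5+1−4)·(5+1)^{4−1} = 2 · 216 = 432 (Konheim–Weiss)
E.g. (2,5,2,3) → sorted (2,2,3,5): b_i ≤ 1+i ∀i, a PF.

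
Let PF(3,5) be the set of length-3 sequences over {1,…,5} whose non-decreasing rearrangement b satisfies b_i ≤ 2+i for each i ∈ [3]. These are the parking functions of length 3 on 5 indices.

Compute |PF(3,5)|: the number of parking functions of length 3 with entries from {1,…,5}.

Count = 3·6^2 = 3 · 36 = 108 [KW]
One tuple (5,3,4) → sorted (3,4,5): b_i ≤ 2+i ∀i, a PF.

108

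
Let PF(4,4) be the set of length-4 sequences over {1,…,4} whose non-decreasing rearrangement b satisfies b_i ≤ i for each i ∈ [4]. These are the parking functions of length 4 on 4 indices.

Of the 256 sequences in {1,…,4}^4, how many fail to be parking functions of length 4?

#PF = 1·5^3 = 1 · 125 = 125 (Pollak)
One tuple (4,2,4,2) → sorted (2,2,4,4): b_1=2>1, not a PF.
So 256 − 125 = 131 fail.

131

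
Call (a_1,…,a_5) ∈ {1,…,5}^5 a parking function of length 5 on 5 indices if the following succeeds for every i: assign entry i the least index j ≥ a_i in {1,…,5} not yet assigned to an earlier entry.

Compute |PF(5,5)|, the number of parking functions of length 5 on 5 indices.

1296

|PF| = (6−5)·6^(5−1) = 1 · 1296 = 1296 (Pollak)
One tuple (2,1,3,5,1) → sorted (1,1,2,3,5): b_i ≤ i ∀i, a PF.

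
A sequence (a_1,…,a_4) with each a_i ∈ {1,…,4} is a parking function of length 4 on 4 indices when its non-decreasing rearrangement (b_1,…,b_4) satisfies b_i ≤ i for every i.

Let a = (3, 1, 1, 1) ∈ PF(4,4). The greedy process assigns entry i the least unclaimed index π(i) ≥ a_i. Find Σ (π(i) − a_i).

4

Σπ(i) = 1+…+4 = 10; Σa = 3+1+1+1 = 6; disp = 10−6 = 4.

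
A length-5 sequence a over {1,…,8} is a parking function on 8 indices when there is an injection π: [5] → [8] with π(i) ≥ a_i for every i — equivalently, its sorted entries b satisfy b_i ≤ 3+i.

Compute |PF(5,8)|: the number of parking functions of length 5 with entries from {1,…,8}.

|PF(5,8)| = (8−5+1)·(8+1)^(5−1) = 4 · 6561 = 26244 (Pollak)
Example (1,4,2,6,4) → sorted (1,2,4,4,6): b_i ≤ 3+i ∀i, a PF.

26244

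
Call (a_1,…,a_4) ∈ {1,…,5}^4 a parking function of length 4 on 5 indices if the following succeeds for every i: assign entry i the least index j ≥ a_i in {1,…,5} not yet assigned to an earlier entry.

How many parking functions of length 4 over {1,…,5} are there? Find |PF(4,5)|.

#PF = 2·6^3 = 2 · 216 = 432 (Konheim–Weiss)
One tuple (4,2,2,4) → sorted (2,2,4,4): b_i ≤ 1+i ∀i, a PF.

432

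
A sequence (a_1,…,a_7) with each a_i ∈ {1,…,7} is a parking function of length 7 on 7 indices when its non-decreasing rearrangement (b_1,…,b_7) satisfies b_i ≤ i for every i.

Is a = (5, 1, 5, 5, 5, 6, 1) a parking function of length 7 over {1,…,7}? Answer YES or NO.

Rearranged: b = (1, 1, 5, 5, 5, 5, 6).
  b_1=1 ≤ 1
  b_2=1 ≤ 2
  b_3=5 > 3
  fails at i=3 ⇒ NO

NO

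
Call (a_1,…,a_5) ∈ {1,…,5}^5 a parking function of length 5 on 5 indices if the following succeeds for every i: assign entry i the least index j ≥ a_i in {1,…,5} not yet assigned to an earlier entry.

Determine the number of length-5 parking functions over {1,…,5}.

#PF = 1·6^4 = 1 · 1296 = 1296
One tuple (1,4,4,2,1) → sorted (1,1,2,4,4): b_i ≤ i ∀i, a PF.

1296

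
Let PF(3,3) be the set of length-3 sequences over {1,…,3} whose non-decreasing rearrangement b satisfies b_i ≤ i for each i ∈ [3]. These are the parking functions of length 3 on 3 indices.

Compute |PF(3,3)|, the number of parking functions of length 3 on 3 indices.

16

Count = (3+1−3)·(3+1)^{3−1} = 1 · 16 = 16 [KW]
E.g. (2,2,1) → sorted (1,2,2): b_i ≤ i ∀i, a PF.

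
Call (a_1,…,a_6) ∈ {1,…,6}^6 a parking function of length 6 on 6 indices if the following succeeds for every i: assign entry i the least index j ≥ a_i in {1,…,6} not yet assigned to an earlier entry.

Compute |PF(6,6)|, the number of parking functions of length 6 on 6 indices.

|PF(6,6)| = (6+1−6)·(6+1)^{6−1} = 1×16807 = 16807 (Pollak)
Example (2,6,3,1,3,2) → sorted (1,2,2,3,3,6): b_i ≤ i ∀i, a PF.

16807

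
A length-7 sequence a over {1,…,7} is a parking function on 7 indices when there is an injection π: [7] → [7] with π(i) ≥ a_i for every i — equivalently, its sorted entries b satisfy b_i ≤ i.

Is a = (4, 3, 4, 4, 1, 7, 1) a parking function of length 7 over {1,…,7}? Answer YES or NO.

YES

Rearranged: b = (1, 1, 3, 4, 4, 4, 7).
  b_1=1 ≤ 1
  b_2=1 ≤ 2
  b_3=3 ≤ 3
  b_4=4 ≤ 4
  b_5=4 ≤ 5
  b_6=4 ≤ 6
  b_7=7 ≤ 7
All bounds hold ⇒ YES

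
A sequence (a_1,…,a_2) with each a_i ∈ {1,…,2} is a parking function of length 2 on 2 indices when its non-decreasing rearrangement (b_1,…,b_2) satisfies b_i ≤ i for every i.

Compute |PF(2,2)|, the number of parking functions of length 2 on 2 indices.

3

|PF(2,2)| = (2−2+1)·(2+1)^(2−1) = 1×3 = 3 (Pollak)
Example (1,1) → sorted (1,1): b_i ≤ i ∀i, a PF.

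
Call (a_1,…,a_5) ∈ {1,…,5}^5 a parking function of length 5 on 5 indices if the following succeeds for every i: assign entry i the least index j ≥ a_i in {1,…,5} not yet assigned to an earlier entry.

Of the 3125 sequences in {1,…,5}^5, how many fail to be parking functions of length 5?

|PF| = (6−5)·6^(5−1) = 1 · 1296 = 1296 (Pollak)
Check (3,3,5,2,5) → sorted (2,3,3,5,5): b_1=2>1, not a PF.
Total 3125; non-PF = 3125−1296 = 1829

1829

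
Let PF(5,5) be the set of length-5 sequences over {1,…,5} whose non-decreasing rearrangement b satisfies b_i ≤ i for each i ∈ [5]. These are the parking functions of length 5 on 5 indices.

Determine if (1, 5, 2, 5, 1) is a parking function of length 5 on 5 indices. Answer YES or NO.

NO

Rearranged: b = (1, 1, 2, 5, 5).
  b_1=1 ≤ 1
  b_2=1 ≤ 2
  b_3=2 ≤ 3
  b_4=5 > 4
  fails at i=4 ⇒ NO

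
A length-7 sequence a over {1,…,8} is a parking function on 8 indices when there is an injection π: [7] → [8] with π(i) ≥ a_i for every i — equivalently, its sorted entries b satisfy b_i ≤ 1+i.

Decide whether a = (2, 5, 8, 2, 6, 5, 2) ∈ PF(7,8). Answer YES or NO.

YES

Order a: b = (2, 2, 2, 5, 5, 6, 8).
  b_1=2 ≤ 2
  b_2=2 ≤ 3
  b_3=2 ≤ 4
  b_4=5 ≤ 5
  b_5=5 ≤ 6
  b_6=6 ≤ 7
  b_7=8 ≤ 8
All bounds hold ⇒ YES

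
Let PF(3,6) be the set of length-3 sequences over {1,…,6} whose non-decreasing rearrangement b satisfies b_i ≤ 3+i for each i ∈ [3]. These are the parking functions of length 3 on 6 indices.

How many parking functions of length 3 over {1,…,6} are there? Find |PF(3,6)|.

196

|PF(3,6)| = (6+1−3)·(6+1)^{3−1} = 4 · 49 = 196 (Konheim–Weiss)
Check (1,6,1) → sorted (1,1,6): b_i ≤ 3+i ∀i, a PF.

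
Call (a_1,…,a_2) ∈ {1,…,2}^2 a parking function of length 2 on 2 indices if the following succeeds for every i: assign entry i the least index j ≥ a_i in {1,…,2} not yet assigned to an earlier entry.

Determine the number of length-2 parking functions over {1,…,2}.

|PF(2,2)| = (2+1−2)·(2+1)^{2−1} = 1×3 = 3 (Konheim–Weiss)
Check (2,1) → sorted (1,2): b_i ≤ i ∀i, a PF.

3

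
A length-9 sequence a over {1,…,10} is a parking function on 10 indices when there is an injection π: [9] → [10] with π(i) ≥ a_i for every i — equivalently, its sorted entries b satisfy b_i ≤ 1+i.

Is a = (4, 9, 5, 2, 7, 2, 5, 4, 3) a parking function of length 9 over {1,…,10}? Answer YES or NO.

YES

Rearranged: b = (2, 2, 3, 4, 4, 5, 5, 7, 9).
  b_1=2 ≤ 2
  b_2=2 ≤ 3
  b_3=3 ≤ 4
  b_4=4 ≤ 5
  b_5=4 ≤ 6
  b_6=5 ≤ 7
  b_7=5 ≤ 8
  b_8=7 ≤ 9
  b_9=9 ≤ 10
All bounds hold ⇒ YES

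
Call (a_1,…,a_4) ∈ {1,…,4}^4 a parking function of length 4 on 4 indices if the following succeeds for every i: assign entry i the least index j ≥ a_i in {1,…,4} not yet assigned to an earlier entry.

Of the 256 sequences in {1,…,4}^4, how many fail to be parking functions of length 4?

|PF| = (4+1−4)·(4+1)^{4−1} = 1 · 125 = 125
E.g. (3,1,4,4) → sorted (1,3,4,4): b_2=3>2, not a PF.
Total 256; non-PF = 256−125 = 131

131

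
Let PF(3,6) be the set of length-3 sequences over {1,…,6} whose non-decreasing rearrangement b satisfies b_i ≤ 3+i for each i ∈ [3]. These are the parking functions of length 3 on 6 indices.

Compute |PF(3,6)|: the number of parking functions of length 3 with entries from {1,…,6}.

196

|PF| = (6+1−3)·(6+1)^{3−1} = 4·49 = 196 [KW]
One tuple (4,4,3) → sorted (3,4,4): b_i ≤ 3+i ∀i, a PF.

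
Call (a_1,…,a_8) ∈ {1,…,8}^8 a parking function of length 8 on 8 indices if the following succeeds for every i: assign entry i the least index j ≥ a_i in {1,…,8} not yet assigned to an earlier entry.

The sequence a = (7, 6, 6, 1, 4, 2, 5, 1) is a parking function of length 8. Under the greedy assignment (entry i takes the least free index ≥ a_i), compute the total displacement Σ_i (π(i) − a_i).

Σπ(i) = 1+…+8 = 36; Σa = 7+6+6+1+4+2+5+1 = 32; disp = 36−32 = 4.

4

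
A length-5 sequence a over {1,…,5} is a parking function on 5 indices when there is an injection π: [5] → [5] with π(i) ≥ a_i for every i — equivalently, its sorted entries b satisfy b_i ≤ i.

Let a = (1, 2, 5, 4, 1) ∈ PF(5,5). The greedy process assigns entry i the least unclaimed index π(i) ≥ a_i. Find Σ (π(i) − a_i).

Σπ = 5·6/2 = 15 (π permutes [5]); Σa = 1+2+5+4+1 = 13; disp = 15−13 = 2.

2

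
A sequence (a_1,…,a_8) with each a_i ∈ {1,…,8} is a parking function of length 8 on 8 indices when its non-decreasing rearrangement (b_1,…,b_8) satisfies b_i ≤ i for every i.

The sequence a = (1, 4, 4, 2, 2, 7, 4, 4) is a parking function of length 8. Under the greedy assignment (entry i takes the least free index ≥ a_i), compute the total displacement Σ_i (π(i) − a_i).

8

Σπ(i) = 1+…+8 = 36; Σa = 1+4+4+2+2+7+4+4 = 28; disp = 36−28 = 8.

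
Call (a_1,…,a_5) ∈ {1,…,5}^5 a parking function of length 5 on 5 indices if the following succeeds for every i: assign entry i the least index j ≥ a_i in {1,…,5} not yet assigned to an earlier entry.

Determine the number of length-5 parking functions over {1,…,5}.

1296

|PF(5,5)| = (6−5)·6^(5−1) = 1 · 1296 = 1296
One tuple (2,1,5,4,2) → sorted (1,2,2,4,5): b_i ≤ i ∀i, a PF.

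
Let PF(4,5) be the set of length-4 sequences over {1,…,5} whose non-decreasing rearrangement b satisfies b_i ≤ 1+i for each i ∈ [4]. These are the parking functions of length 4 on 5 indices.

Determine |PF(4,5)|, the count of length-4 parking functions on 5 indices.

432

#PF = 2·6^3 = 2×216 = 432
Check (4,3,2,2) → sorted (2,2,3,4): b_i ≤ 1+i ∀i, a PF.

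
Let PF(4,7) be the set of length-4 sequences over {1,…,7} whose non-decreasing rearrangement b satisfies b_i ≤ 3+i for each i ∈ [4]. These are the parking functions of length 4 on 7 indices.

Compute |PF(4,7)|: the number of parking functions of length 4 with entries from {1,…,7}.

2048

#PF = (7+1−4)·(7+1)^{4−1} = 4×512 = 2048 (Konheim–Weiss)
One tuple (1,3,2,7) → sorted (1,2,3,7): b_i ≤ 3+i ∀i, a PF.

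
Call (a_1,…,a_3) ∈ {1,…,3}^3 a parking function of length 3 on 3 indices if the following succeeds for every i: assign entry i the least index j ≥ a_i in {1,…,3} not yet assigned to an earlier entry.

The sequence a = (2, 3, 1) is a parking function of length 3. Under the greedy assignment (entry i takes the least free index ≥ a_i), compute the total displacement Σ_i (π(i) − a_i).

Σπ(i) = 1+…+3 = 6; Σa = 2+3+1 = 6; disp = 6−6 = 0.

0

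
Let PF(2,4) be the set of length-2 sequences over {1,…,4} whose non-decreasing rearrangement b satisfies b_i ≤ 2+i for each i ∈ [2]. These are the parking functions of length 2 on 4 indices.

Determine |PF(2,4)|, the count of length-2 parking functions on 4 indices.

15

Count = (4+1−2)·(4+1)^{2−1} = 3×5 = 15 [KW]
Check (2,1) → sorted (1,2): b_i ≤ 2+i ∀i, a PF.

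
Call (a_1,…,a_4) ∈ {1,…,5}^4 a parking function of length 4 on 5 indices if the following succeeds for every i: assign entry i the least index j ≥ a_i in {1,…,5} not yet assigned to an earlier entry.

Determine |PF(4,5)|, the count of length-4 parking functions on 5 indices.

|PF| = (5−4+1)·(5+1)^(4−1) = 2·216 = 432 [KW]
E.g. (3,2,2,2) → sorted (2,2,2,3): b_i ≤ 1+i ∀i, a PF.

432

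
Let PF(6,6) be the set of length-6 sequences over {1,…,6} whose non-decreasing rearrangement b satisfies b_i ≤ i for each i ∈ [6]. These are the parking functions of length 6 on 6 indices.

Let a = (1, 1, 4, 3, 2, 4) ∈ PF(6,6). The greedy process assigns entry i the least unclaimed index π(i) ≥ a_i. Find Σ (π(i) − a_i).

Σπ(i) = 1+…+6 = 21; Σa = 1+1+4+3+2+4 = 15; disp = 21−15 = 6.

6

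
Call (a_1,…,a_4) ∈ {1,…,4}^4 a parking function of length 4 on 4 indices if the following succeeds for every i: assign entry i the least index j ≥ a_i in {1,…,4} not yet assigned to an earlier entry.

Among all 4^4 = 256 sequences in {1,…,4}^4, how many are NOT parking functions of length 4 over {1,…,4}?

#PF = (4+1−4)·(4+1)^{4−1} = 1×125 = 125 [KW]
One tuple (3,4,4,4) → sorted (3,4,4,4): b_1=3>1, not a PF.
Total 256; non-PF = 256−125 = 131

131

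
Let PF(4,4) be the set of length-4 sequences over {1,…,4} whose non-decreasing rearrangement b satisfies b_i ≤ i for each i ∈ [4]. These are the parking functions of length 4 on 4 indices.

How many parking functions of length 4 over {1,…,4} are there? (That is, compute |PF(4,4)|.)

125

Count = (4−4+1)·(4+1)^(4−1) = 1 · 125 = 125 (Pollak)
E.g. (1,2,2,3) → sorted (1,2,2,3): b_i ≤ i ∀i, a PF.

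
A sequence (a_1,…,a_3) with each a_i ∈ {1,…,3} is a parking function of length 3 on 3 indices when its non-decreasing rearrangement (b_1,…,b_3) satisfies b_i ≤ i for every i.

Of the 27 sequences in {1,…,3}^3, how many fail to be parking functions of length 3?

11

|PF| = (4−3)·4^(3−1) = 1×16 = 16 [KW]
One tuple (3,1,3) → sorted (1,3,3): b_2=3>2, not a PF.
So 27 − 16 = 11 fail.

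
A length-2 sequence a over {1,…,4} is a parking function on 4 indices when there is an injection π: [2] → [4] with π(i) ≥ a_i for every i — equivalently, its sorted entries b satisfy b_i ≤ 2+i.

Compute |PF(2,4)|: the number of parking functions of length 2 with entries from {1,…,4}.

15

Count = (4−2+1)·(4+1)^(2−1) = 3×5 = 15 (Konheim–Weiss)
Example (2,4) → sorted (2,4): b_i ≤ 2+i ∀i, a PF.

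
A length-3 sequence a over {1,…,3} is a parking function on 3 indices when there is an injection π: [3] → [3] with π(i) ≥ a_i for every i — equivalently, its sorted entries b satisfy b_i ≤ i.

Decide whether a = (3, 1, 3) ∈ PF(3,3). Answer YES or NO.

NO

Rearranged: b = (1, 3, 3).
  b_1=1 ≤ 1
  b_2=3 > 2
  fails at i=2 ⇒ NO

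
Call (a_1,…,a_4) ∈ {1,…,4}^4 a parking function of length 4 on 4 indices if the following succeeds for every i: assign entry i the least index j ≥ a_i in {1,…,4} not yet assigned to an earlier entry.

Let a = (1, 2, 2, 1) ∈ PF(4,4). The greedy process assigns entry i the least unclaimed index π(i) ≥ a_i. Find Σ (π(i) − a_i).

4

Σπ = 10 ({1..4} each once); Σa = 1+2+2+1 = 6; disp = 10−6 = 4.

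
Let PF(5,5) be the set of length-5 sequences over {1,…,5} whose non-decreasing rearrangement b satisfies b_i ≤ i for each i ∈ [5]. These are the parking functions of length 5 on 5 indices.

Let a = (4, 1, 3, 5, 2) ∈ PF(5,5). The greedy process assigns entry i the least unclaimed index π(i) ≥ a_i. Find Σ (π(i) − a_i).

Σπ = 15 ({1..5} each once); Σa = 4+1+3+5+2 = 15; disp = 15−15 = 0.

0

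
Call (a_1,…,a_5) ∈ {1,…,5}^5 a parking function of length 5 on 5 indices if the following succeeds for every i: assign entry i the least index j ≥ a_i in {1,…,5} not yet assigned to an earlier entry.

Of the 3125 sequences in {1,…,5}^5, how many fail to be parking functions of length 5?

#PF = 1·6^4 = 1·1296 = 1296
E.g. (2,5,5,4,5) → sorted (2,4,5,5,5): b_1=2>1, not a PF.
So 3125 − 1296 = 1829 fail.

1829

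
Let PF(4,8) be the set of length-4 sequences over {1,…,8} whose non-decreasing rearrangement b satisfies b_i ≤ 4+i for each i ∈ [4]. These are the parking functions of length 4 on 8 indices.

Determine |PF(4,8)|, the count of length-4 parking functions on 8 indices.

3645

Count = (8+1−4)·(8+1)^{4−1} = 5 · 729 = 3645
One tuple (1,4,2,6) → sorted (1,2,4,6): b_i ≤ 4+i ∀i, a PF.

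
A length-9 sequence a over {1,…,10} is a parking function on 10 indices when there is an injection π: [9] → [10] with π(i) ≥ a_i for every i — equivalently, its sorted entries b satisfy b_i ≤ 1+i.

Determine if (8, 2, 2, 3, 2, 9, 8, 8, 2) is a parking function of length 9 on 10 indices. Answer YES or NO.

NO

Sorted: b = (2, 2, 2, 2, 3, 8, 8, 8, 9).
  b_1=2 ≤ 2
  b_2=2 ≤ 3
  b_3=2 ≤ 4
  b_4=2 ≤ 5
  b_5=3 ≤ 6
  b_6=8 > 7
  fails at i=6 ⇒ NO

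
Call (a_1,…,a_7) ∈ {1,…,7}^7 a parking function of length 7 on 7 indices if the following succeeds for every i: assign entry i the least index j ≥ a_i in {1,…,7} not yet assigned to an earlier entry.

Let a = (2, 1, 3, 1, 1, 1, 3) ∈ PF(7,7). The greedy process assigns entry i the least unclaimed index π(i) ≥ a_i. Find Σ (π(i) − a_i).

Σπ = 28 ({1..7} each once); Σa = 2+1+3+1+1+1+3 = 12; disp = 28−12 = 16.

16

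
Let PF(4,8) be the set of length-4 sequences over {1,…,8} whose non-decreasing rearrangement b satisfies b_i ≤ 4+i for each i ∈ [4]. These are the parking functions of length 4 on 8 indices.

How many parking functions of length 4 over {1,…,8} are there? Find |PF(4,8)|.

3645

|PF(4,8)| = 5·9^3 = 5×729 = 3645
E.g. (6,8,6,1) → sorted (1,6,6,8): b_i ≤ 4+i ∀i, a PF.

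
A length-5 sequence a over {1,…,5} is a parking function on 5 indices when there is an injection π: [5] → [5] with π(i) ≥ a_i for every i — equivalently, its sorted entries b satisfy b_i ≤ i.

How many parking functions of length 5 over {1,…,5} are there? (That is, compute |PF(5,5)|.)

Count = (5+1−5)·(5+1)^{5−1} = 1 · 1296 = 1296 (Pollak)
Example (1,3,3,1,3) → sorted (1,1,3,3,3): b_i ≤ i ∀i, a PF.

1296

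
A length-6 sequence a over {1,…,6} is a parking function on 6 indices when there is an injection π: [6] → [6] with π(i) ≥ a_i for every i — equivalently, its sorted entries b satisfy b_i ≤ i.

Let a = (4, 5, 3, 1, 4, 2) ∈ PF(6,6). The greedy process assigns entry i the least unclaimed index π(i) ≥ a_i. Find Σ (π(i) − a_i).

Σπ = 6·7/2 = 21 (π permutes [6]); Σa = 4+5+3+1+4+2 = 19; disp = 21−19 = 2.

2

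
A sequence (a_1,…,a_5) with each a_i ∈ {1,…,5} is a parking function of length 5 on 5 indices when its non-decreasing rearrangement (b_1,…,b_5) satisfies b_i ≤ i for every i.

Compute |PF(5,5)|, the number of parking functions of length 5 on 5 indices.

1296

Count = (5+1−5)·(5+1)^{5−1} = 1·1296 = 1296
Check (5,4,2,1,1) → sorted (1,1,2,4,5): b_i ≤ i ∀i, a PF.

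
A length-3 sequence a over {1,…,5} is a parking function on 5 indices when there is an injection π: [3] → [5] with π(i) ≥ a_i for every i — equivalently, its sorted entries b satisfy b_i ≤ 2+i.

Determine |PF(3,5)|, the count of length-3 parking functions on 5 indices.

|PF(3,5)| = (6−3)·6^(3−1) = 3 · 36 = 108
Check (2,4,3) → sorted (2,3,4): b_i ≤ 2+i ∀i, a PF.

108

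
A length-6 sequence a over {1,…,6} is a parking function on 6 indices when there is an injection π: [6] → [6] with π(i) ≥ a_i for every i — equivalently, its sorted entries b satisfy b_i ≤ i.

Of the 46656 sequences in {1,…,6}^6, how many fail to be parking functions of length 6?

#PF = (6−6+1)·(6+1)^(6−1) = 1·16807 = 16807 (Pollak)
Check (5,6,4,2,3,6) → sorted (2,3,4,5,6,6): b_1=2>1, not a PF.
Total 46656; non-PF = 46656−16807 = 29849

29849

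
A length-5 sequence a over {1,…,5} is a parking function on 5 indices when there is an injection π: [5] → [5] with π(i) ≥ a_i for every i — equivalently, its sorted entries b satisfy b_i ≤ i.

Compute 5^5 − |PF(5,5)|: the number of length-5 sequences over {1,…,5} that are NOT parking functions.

1829

|PF| = (5+1−5)·(5+1)^{5−1} = 1 · 1296 = 1296 (Konheim–Weiss)
E.g. (5,5,5,3,5) → sorted (3,5,5,5,5): b_1=3>1, not a PF.
So 3125 − 1296 = 1829 fail.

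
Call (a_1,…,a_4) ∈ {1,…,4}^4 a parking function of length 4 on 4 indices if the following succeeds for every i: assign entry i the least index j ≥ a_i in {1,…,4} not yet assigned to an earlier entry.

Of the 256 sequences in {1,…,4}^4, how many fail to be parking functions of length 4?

Count = (4−4+1)·(4+1)^(4−1) = 1 · 125 = 125 (Konheim–Weiss)
Check (4,1,1,4) → sorted (1,1,4,4): b_3=4>3, not a PF.
4^4 − 125 = 256 − 125 = 131

131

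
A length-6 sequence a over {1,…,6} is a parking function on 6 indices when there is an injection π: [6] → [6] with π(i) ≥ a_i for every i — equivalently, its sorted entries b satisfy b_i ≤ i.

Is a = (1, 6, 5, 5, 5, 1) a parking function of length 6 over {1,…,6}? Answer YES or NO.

Rearranged: b = (1, 1, 5, 5, 5, 6).
  b_1=1 ≤ 1
  b_2=1 ≤ 2
  b_3=5 > 3
  fails at i=3 ⇒ NO

NO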